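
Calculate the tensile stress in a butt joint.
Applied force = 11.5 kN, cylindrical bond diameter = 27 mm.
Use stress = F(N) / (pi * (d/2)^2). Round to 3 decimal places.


A = pi * 13.5^2 = 572.5553 mm^2
sigma = 11500.0 / 572.5553 = 20.085 MPa

20.085


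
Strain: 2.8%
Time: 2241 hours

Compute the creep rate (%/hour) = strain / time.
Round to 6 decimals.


Creep rate = 2.8 / 2241
= 0.001249 %/h

0.001249


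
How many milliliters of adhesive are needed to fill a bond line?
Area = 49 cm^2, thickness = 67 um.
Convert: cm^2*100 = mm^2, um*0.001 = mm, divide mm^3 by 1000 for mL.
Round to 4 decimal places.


= (49 * 100) * (67 * 0.001) / 1000
= 0.3283 mL

0.3283


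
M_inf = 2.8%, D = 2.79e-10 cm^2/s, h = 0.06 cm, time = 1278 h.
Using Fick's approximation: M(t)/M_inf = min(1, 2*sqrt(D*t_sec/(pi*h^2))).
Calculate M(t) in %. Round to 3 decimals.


t = 4600800 s
ratio = min(1, 2*sqrt(2.79e-10*4600800/(pi*0.0036)))
= 0.673787
M(t) = 2.8 * 0.673787 = 1.887%

1.887


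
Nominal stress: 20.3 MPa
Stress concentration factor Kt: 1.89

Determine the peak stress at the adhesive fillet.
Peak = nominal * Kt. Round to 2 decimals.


Peak stress = 20.3 * 1.89
= 38.37 MPa

38.37


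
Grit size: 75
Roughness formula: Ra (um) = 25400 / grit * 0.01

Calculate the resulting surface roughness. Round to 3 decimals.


Ra = 25400 / 75 * 0.01
= 3.387 um

3.387


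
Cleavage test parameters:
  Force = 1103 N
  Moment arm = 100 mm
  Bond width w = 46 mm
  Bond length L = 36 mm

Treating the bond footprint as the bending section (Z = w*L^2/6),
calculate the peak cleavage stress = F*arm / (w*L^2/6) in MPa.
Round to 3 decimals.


M = 1103 * 100 = 110300 N*mm
Z = 46 * 36^2 / 6 = 59616 / 6 mm^3
sigma = M / Z = 6 * 110300 / 59616 = 661800 / 59616
= 11.101 MPa

11.101


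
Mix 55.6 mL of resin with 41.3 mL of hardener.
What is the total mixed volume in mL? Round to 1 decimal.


Total = 55.6 + 41.3 = 96.9 mL

96.9


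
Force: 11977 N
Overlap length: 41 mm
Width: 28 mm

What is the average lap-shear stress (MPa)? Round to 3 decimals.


Average shear stress = F / (overlap * width)
= 11977 / (41 * 28)
= 10.433 MPa

10.433


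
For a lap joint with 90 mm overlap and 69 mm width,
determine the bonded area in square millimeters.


Area = 90 * 69 = 6210 mm^2

6210


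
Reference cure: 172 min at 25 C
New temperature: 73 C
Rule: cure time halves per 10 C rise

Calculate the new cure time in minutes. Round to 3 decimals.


factor = 2^((73-25)/10) = 27.8576
t_new = 172 / 27.8576 = 6.174 min

6.174


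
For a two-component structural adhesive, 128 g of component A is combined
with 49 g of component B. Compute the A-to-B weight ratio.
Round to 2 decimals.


Weight ratio A:B = 128 / 49
= 2.61

2.61


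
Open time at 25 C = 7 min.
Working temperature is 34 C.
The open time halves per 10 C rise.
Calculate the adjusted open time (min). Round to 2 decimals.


factor = 2^((34 - 25) / 10) = 1.8661
ot = 7 / 1.8661 = 3.75 min

3.75


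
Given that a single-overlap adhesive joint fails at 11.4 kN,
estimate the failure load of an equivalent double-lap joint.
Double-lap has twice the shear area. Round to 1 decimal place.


Double-lap factor = 2
Expected load = 11.4 * 2 = 22.8 kN

22.8


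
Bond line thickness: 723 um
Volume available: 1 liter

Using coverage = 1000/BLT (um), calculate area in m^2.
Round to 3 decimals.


1 L = 1e6 mm^3, thickness = 723 um = 0.723 mm
Area = 1e6 / 0.723 mm^2 = (1e6 / 0.723) / 1e6 m^2 = 1000 / 723 m^2
= 1.383 m^2

1.383


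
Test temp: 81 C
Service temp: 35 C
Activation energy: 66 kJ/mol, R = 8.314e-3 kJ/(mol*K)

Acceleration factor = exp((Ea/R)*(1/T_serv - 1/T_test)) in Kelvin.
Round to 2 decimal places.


AF = exp((66/0.008314)*(1/308.15 - 1/354.15))
= 28.39

28.39


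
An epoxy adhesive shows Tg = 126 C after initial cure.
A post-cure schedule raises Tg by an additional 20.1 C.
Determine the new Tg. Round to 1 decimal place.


New Tg = 126 + 20.1
= 146.1 C

146.1


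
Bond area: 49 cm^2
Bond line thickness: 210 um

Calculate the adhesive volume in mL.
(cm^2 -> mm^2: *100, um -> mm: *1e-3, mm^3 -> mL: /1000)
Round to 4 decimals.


V = 49*100 * 210*1e-3 / 1000
= 1.0290 mL

1.0290


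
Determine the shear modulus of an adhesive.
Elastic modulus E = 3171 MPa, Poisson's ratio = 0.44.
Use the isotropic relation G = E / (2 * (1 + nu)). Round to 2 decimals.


G = 3171 / (2*(1+0.44)) = 3171 / 2.88
= 1101.04 MPa

1101.04


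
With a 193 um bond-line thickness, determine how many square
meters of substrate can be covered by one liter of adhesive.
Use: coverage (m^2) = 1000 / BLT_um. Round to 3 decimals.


Coverage = 1000 / 193 = 5.181 m^2

5.181


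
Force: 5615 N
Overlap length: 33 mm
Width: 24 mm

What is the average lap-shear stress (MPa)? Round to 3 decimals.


Average shear stress = F / (overlap * width)
= 5615 / (33 * 24)
= 7.090 MPa

7.090


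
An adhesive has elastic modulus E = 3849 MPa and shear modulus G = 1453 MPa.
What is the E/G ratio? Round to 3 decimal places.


E/G = 3849 / 1453 = 2.649

2.649


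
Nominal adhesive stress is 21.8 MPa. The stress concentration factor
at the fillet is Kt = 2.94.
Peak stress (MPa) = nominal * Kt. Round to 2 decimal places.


Peak = 21.8 * 2.94 = 64.09 MPa

64.09


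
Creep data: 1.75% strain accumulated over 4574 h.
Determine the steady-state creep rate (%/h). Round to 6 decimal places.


Rate = 1.75 / 4574 = 0.000383 %/h

0.000383


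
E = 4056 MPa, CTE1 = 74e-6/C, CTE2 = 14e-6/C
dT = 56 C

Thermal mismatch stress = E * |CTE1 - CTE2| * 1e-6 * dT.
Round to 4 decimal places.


= 4056 * 60e-6 * 56
= 13.6282 MPa

13.6282


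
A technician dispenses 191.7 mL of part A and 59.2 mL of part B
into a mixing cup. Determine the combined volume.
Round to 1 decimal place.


Combined volume = 191.7 + 59.2
= 250.9 mL

250.9


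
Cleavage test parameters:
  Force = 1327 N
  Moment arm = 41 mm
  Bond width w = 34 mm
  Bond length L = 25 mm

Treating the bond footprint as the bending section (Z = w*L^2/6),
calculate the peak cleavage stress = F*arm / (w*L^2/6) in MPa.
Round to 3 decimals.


M = 1327 * 41 = 54407 N*mm
Z = 34 * 25^2 / 6 = 21250 / 6 mm^3
sigma = M / Z = 6 * 54407 / 21250 = 326442 / 21250
= 15.362 MPa

15.362


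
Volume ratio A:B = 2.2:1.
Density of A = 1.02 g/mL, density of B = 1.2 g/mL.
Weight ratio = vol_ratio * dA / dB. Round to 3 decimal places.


Wt ratio = 2.2 * 1.02 / 1.2
= 1.870

1.870


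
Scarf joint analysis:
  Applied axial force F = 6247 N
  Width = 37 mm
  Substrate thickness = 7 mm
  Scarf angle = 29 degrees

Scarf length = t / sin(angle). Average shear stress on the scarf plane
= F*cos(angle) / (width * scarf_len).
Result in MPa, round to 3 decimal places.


Scarf length = 7 / sin(29 deg) = 14.4387 mm
cos(29 deg) = 0.874620
Shear = 6247 * 0.874620 / (37 * 14.4387)
= 10.227 MPa

10.227


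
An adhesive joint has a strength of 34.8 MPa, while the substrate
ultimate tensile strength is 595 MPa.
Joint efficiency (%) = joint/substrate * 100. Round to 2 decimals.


Efficiency = 34.8 / 595 * 100
= 5.85%

5.85


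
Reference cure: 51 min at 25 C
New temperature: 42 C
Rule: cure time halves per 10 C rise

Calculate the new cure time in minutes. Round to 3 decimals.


factor = 2^((42-25)/10) = 3.2490
t_new = 51 / 3.2490 = 15.697 min

15.697


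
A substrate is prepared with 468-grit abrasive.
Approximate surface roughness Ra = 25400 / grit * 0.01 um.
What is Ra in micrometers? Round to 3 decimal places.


Ra = 25400 / 468 * 0.01 = 0.543 um

0.543


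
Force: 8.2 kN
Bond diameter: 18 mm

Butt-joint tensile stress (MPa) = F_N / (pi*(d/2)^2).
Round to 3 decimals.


F_N = 8.2 * 1000 = 8200.0 N
A = pi*(9.0)^2 = 254.4690 mm^2
stress = 8200.0 / 254.4690 = 32.224 MPa

32.224


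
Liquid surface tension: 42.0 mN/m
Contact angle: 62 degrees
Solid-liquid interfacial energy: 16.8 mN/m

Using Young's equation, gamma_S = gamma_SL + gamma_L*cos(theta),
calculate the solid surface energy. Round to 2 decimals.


gamma_S = 16.8 + 42.0 * cos(62)
= 36.52 mN/m

36.52


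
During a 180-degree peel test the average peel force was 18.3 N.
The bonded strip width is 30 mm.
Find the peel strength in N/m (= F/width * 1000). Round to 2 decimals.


Peel strength = F/width * 1000
= 18.3 / 30 * 1000
= 610.00 N/m

610.00


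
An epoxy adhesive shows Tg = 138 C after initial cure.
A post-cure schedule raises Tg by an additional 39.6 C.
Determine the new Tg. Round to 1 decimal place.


New Tg = 138 + 39.6
= 177.6 C

177.6


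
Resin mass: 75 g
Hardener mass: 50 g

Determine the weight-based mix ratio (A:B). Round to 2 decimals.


Ratio = 75 / 50 = 1.50

1.50


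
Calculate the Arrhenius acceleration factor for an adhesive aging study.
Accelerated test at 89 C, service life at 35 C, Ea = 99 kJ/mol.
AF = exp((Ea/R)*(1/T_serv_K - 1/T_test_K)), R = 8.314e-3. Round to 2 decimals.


T_test = 362.15 K, T_serv = 308.15 K
Ea/R = 99 / 0.008314 = 11907.63
AF = exp(11907.63 * (1/308.15 - 1/362.15))
= 317.96

317.96


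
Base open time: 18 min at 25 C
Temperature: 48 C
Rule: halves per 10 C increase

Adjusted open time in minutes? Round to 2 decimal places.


Acceleration = 2^((48-25)/10) = 4.9246
Open time = 18 / 4.9246 = 3.66 min

3.66


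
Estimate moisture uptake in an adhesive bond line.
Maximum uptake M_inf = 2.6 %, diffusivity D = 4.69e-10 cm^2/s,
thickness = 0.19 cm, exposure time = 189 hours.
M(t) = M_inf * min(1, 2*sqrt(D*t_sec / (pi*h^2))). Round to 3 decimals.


Convert time: 189 h = 680400 s
ratio = min(1, 2*sqrt(4.69e-10*680400/(pi*0.19^2)))
= 0.106089
M(t) = 2.6 * 0.106089 = 0.276%

0.276


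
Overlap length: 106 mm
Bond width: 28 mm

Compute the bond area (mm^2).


Bond area = 106 * 28 = 2968 mm^2

2968


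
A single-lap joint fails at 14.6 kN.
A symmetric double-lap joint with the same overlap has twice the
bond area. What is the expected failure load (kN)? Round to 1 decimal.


Double-lap load = 2 * 14.6 = 29.2 kN

29.2


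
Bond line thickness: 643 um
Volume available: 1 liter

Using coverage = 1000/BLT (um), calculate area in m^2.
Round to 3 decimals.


1 L = 1e6 mm^3, thickness = 643 um = 0.643 mm
Area = 1e6 / 0.643 mm^2 = (1e6 / 0.643) / 1e6 m^2 = 1000 / 643 m^2
= 1.555 m^2

1.555


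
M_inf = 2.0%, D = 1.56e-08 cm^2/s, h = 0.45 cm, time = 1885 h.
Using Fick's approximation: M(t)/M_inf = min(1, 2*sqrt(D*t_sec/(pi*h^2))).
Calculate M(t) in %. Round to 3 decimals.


t = 6786000 s
ratio = min(1, 2*sqrt(1.56e-08*6786000/(pi*0.2025)))
= 0.815853
M(t) = 2.0 * 0.815853 = 1.632%

1.632


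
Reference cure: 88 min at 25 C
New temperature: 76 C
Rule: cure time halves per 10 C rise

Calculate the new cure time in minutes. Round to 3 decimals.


factor = 2^((76-25)/10) = 34.2968
t_new = 88 / 34.2968 = 2.566 min

2.566


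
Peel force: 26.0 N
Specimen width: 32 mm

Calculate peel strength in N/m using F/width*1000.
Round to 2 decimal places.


Peel strength = 26.0 / 32 * 1000 = 812.50 N/m

812.50


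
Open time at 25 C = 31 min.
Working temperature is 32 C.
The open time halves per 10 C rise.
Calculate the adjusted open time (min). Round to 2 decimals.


factor = 2^((32 - 25) / 10) = 1.6245
ot = 31 / 1.6245 = 19.08 min

19.08


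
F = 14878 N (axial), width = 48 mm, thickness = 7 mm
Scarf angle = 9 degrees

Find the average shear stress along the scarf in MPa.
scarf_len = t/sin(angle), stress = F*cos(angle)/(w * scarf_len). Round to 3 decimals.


scarf_len = 7/sin(9 deg) = 44.7472
cos(9 deg) = 0.987688
stress = 14878*0.987688/(48*44.7472) = 6.842 MPa

6.842


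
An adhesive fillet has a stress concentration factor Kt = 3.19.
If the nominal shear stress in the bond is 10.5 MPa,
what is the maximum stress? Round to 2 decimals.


Max stress = 10.5 * 3.19 = 33.50 MPa

33.50


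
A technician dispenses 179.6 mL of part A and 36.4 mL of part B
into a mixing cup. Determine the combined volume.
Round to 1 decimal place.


Combined volume = 179.6 + 36.4
= 216.0 mL

216.0


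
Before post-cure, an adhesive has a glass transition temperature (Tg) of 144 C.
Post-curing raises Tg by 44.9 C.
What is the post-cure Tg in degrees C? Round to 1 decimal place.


Tg_post = Tg_base + delta_Tg
= 144 + 44.9
= 188.9 C

188.9


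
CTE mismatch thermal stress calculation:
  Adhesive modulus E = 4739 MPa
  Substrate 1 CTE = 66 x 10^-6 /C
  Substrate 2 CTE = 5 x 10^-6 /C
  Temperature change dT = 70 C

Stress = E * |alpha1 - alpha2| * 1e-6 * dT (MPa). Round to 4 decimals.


delta_alpha = |66 - 5| = 61 x 10^-6/C
Stress = 4739 * 61e-6 * 70
= 20.2355 MPa

20.2355


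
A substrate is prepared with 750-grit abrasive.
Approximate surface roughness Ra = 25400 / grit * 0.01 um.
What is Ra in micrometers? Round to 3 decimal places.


Ra = 25400 / 750 * 0.01 = 0.339 um

0.339


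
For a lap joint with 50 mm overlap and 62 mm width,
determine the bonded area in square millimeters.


Area = 50 * 62 = 3100 mm^2

3100


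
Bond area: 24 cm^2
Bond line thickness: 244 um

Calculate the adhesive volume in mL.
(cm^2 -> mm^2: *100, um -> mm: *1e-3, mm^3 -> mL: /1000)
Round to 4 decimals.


V = 24*100 * 244*1e-3 / 1000
= 0.5856 mL

0.5856


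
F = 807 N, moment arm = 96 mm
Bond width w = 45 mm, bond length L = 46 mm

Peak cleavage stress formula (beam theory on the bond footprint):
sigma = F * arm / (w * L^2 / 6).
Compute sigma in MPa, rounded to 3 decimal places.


sigma = (807 * 96) / (45 * 2116 / 6)
= 77472 * 6 / 95220
= 464832 / 95220
= 4.882 MPa

4.882


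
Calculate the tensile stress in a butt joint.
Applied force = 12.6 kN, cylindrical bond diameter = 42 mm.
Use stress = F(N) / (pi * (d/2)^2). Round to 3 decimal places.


A = pi * 21.0^2 = 1385.4424 mm^2
sigma = 12600.0 / 1385.4424 = 9.095 MPa

9.095


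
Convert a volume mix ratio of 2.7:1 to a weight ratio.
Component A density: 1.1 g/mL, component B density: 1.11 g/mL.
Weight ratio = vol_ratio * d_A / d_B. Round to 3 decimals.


= 2.7 * 1.1 / 1.11 = 2.676

2.676


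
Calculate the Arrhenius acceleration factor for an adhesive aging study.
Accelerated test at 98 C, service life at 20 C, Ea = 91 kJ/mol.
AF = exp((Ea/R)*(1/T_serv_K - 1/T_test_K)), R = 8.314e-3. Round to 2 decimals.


T_test = 371.15 K, T_serv = 293.15 K
Ea/R = 91 / 0.008314 = 10945.39
AF = exp(10945.39 * (1/293.15 - 1/371.15))
= 2557.26

2557.26


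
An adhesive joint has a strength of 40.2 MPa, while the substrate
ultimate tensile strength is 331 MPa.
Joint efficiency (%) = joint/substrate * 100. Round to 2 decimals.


Efficiency = 40.2 / 331 * 100
= 12.15%

12.15


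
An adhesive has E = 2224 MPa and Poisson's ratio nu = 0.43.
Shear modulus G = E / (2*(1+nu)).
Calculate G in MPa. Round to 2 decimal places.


G = 2224 / (2*(1+0.43))
= 2224 / 2.86
= 777.62 MPa

777.62


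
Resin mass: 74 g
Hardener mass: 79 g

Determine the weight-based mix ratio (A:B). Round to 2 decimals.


Ratio = 74 / 79 = 0.94

0.94


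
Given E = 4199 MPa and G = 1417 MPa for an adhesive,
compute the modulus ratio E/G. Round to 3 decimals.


E/G ratio = 4199 / 1417 = 2.963

2.963


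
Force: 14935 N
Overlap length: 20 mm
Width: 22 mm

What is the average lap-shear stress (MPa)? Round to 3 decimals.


Average shear stress = F / (overlap * width)
= 14935 / (20 * 22)
= 33.943 MPa

33.943


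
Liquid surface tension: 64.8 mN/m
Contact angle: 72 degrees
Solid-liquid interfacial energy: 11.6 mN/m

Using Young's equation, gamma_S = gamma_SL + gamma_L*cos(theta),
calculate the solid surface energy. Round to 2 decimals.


gamma_S = 11.6 + 64.8 * cos(72)
= 31.62 mN/m

31.62


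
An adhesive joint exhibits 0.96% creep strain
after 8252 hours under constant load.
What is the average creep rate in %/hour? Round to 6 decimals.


Creep rate = strain / time
= 0.96 / 8252
= 0.000116 %/h

0.000116


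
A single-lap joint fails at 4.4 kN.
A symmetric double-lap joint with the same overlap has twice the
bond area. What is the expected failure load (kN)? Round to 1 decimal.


Double-lap load = 2 * 4.4 = 8.8 kN

8.8


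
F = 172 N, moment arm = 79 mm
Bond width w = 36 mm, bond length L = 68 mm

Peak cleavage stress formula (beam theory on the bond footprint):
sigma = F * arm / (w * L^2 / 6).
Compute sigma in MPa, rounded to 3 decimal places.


sigma = (172 * 79) / (36 * 4624 / 6)
= 13588 * 6 / 166464
= 81528 / 166464
= 0.490 MPa

0.490


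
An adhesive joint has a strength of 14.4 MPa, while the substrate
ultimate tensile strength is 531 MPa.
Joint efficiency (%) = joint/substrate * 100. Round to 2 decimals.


Efficiency = 14.4 / 531 * 100
= 2.71%

2.71


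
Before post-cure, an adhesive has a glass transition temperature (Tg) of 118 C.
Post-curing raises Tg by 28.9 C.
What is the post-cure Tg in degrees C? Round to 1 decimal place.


Tg_post = Tg_base + delta_Tg
= 118 + 28.9
= 146.9 C

146.9


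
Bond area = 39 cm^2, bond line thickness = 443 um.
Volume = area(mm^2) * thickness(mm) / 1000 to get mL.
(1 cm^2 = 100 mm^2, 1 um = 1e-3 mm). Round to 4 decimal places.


area_mm2 = 39 * 100 = 3900
blt_mm = 443 * 1e-3 = 0.443
vol_mm3 = 3900 * 0.443 = 1727.7
vol_mL = 1727.7 / 1000 = 1.7277 mL

1.7277


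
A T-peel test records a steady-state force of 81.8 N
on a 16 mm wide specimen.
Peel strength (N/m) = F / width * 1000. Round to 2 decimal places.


Peel strength = 81.8 / 16 * 1000
= 5112.50 N/m

5112.50


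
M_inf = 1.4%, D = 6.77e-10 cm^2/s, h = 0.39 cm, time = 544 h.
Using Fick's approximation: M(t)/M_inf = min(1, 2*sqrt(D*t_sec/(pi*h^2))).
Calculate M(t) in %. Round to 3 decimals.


t = 1958400 s
ratio = min(1, 2*sqrt(6.77e-10*1958400/(pi*0.1521)))
= 0.105350
M(t) = 1.4 * 0.105350 = 0.147%

0.147


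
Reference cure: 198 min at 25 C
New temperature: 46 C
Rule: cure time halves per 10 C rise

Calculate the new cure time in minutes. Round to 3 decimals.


factor = 2^((46-25)/10) = 4.2871
t_new = 198 / 4.2871 = 46.185 min

46.185


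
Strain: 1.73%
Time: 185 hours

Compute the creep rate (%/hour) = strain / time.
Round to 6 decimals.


Creep rate = 1.73 / 185
= 0.009351 %/h

0.009351


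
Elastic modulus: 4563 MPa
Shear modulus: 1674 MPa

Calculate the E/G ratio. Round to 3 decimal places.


E / G = 4563 / 1674 = 2.726

2.726


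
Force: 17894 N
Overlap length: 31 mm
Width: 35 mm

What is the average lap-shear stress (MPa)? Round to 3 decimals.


Average shear stress = F / (overlap * width)
= 17894 / (31 * 35)
= 16.492 MPa

16.492


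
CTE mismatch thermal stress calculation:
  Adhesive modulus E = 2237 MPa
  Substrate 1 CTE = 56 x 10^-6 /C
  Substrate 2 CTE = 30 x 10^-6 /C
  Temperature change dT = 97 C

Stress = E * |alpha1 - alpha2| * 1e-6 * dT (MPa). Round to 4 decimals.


delta_alpha = |56 - 30| = 26 x 10^-6/C
Stress = 2237 * 26e-6 * 97
= 5.6417 MPa

5.6417


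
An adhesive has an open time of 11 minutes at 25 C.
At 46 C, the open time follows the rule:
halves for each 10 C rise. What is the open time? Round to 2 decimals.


Factor = 2^((46-25)/10) = 4.2871
Open time = 11 / 4.2871 = 2.57 min

2.57


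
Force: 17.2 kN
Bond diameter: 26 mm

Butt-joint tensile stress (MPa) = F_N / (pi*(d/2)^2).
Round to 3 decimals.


F_N = 17.2 * 1000 = 17200.0 N
A = pi*(13.0)^2 = 530.9292 mm^2
stress = 17200.0 / 530.9292 = 32.396 MPa

32.396


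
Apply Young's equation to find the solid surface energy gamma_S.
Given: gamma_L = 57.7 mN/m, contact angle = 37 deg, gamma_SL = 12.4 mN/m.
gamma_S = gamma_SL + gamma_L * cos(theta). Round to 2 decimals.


theta_rad = 37 * pi/180 = 0.645772
gamma_S = 12.4 + 57.7 * cos(0.645772)
= 58.48 mN/m

58.48


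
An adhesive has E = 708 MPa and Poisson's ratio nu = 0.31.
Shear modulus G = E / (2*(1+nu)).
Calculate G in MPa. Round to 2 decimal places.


G = 708 / (2*(1+0.31))
= 708 / 2.62
= 270.23 MPa

270.23


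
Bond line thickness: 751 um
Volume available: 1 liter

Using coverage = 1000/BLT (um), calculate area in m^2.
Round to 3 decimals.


1 L = 1e6 mm^3, thickness = 751 um = 0.751 mm
Area = 1e6 / 0.751 mm^2 = (1e6 / 0.751) / 1e6 m^2 = 1000 / 751 m^2
= 1.332 m^2

1.332


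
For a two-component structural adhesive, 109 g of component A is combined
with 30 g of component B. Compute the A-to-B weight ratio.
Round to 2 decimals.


Weight ratio A:B = 109 / 30
= 3.63

3.63


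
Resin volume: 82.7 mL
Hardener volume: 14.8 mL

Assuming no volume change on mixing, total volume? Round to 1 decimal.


V_total = 82.7 + 14.8 = 97.5 mL

97.5


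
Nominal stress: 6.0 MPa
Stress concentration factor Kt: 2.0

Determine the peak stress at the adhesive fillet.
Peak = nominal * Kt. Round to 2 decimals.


Peak stress = 6.0 * 2.0
= 12.00 MPa

12.00


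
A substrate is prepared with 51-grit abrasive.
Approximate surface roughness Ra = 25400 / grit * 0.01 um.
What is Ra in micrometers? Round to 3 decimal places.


Ra = 25400 / 51 * 0.01 = 4.980 um

4.980


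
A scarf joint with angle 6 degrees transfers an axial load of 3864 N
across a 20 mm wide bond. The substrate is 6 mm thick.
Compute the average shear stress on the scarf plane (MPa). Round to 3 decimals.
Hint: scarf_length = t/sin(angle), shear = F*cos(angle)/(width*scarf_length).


scarf_length = 6 / sin(6 deg) = 57.4006 mm
cos(6 deg) = 0.994522
shear stress = 3864 * 0.994522 / (20 * 57.4006)
= 3.347 MPa

3.347


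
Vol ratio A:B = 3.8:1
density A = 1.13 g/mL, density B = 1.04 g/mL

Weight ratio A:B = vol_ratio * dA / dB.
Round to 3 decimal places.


Weight ratio = 3.8 * 1.13 / 1.04
= 4.129

4.129


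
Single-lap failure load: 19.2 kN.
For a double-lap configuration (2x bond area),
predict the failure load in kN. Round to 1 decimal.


Failure load = 19.2 * 2 = 38.4 kN

38.4


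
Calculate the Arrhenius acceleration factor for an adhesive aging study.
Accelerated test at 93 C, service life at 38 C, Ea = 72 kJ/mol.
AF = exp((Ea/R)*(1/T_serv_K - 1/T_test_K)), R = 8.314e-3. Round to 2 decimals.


T_test = 366.15 K, T_serv = 311.15 K
Ea/R = 72 / 0.008314 = 8660.09
AF = exp(8660.09 * (1/311.15 - 1/366.15))
= 65.42

65.42


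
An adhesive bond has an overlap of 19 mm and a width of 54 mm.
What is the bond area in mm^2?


Bond area = overlap * width
= 19 * 54
= 1026 mm^2

1026


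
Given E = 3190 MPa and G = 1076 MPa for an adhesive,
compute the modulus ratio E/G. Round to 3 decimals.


E/G ratio = 3190 / 1076 = 2.965

2.965


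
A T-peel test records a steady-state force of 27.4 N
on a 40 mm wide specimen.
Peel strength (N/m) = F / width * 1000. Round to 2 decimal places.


Peel strength = 27.4 / 40 * 1000
= 685.00 N/m

685.00


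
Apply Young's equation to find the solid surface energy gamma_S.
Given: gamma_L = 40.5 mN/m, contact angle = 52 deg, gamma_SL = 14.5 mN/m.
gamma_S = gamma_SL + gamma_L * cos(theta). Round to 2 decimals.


theta_rad = 52 * pi/180 = 0.907571
gamma_S = 14.5 + 40.5 * cos(0.907571)
= 39.43 mN/m

39.43


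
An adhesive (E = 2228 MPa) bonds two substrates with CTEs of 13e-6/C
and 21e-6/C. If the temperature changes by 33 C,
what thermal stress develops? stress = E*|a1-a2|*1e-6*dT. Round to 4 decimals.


Stress = 2228 * |13 - 21| * 1e-6 * 33
= 0.5882 MPa

0.5882


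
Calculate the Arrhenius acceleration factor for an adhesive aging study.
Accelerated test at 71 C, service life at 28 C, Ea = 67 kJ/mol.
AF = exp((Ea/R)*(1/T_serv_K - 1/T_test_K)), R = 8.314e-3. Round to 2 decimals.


T_test = 344.15 K, T_serv = 301.15 K
Ea/R = 67 / 0.008314 = 8058.70
AF = exp(8058.70 * (1/301.15 - 1/344.15))
= 28.32

28.32


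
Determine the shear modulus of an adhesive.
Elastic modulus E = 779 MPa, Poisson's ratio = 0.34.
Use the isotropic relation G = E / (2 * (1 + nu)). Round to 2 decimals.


G = 779 / (2*(1+0.34)) = 779 / 2.68
= 290.67 MPa

290.67


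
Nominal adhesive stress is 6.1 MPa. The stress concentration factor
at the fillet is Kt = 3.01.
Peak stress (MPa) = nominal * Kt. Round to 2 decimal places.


Peak = 6.1 * 3.01 = 18.36 MPa

18.36


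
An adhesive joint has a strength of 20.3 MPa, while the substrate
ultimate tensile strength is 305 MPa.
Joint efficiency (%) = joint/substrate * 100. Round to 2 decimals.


Efficiency = 20.3 / 305 * 100
= 6.66%

6.66


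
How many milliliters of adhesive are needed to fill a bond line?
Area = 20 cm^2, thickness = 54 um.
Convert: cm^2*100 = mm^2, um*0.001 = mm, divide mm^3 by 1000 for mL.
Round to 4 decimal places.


= (20 * 100) * (54 * 0.001) / 1000
= 0.1080 mL

0.1080


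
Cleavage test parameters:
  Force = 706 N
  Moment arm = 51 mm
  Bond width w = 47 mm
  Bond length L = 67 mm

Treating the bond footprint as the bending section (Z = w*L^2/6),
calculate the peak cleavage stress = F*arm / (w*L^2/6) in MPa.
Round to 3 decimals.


M = 706 * 51 = 36006 N*mm
Z = 47 * 67^2 / 6 = 210983 / 6 mm^3
sigma = M / Z = 6 * 36006 / 210983 = 216036 / 210983
= 1.024 MPa

1.024


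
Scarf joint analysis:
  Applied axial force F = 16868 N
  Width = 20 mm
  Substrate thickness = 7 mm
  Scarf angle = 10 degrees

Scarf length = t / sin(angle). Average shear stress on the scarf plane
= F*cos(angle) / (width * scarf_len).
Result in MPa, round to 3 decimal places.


Scarf length = 7 / sin(10 deg) = 40.3114 mm
cos(10 deg) = 0.984808
Shear = 16868 * 0.984808 / (20 * 40.3114)
= 20.604 MPa

20.604


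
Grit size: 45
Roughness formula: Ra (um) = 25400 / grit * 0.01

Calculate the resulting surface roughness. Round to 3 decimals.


Ra = 25400 / 45 * 0.01
= 5.644 um

5.644


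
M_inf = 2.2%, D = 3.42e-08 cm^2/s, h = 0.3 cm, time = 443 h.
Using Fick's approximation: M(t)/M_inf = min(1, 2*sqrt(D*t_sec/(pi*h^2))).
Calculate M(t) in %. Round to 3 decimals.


t = 1594800 s
ratio = min(1, 2*sqrt(3.42e-08*1594800/(pi*0.0900)))
= 0.878415
M(t) = 2.2 * 0.878415 = 1.933%

1.933


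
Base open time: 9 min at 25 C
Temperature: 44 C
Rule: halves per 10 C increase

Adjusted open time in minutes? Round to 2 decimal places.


Acceleration = 2^((44-25)/10) = 3.7321
Open time = 9 / 3.7321 = 2.41 min

2.41


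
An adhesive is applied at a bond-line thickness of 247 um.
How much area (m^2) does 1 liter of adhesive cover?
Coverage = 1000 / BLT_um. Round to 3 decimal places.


Coverage = 1000 / 247 = 4.049 m^2

4.049


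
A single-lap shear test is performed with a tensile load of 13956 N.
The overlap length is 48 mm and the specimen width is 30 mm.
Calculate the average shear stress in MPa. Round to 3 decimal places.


Shear stress = F / (overlap * width)
= 13956 / (48 * 30)
= 13956 / 1440
= 9.692 MPa

9.692


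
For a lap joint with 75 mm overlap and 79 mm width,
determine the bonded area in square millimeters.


Area = 75 * 79 = 5925 mm^2

5925


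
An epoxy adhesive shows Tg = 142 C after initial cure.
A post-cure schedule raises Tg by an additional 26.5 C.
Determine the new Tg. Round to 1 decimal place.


New Tg = 142 + 26.5
= 168.5 C

168.5


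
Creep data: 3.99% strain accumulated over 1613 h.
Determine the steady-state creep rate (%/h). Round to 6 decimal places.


Rate = 3.99 / 1613 = 0.002474 %/h

0.002474


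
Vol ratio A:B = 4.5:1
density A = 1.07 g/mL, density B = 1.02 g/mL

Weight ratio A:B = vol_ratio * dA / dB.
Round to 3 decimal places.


Weight ratio = 4.5 * 1.07 / 1.02
= 4.721

4.721


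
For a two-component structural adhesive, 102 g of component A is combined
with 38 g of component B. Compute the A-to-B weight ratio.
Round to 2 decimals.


Weight ratio A:B = 102 / 38
= 2.68

2.68


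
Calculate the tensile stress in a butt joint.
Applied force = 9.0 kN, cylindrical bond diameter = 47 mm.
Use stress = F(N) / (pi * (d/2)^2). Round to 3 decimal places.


A = pi * 23.5^2 = 1734.9445 mm^2
sigma = 9000.0 / 1734.9445 = 5.187 MPa

5.187


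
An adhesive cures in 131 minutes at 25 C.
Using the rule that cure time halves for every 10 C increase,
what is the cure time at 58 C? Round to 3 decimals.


Factor = 2^((58 - 25) / 10) = 9.8492
Cure time = 131 / 9.8492
= 13.301 minutes

13.301


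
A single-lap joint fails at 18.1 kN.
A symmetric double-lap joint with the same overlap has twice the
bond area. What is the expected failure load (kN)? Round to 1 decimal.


Double-lap load = 2 * 18.1 = 36.2 kN

36.2


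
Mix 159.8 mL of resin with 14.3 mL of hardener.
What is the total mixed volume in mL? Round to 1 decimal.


Total = 159.8 + 14.3 = 174.1 mL

174.1


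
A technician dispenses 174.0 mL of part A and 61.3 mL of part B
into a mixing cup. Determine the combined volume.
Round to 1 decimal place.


Combined volume = 174.0 + 61.3
= 235.3 mL

235.3


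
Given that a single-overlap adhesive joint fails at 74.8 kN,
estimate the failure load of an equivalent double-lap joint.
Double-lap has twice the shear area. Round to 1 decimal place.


Double-lap factor = 2
Expected load = 74.8 * 2 = 149.6 kN

149.6


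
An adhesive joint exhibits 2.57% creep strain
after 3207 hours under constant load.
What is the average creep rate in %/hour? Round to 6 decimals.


Creep rate = strain / time
= 2.57 / 3207
= 0.000801 %/h

0.000801


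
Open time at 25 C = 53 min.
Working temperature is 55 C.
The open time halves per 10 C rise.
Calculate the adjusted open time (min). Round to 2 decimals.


factor = 2^((55 - 25) / 10) = 8.0000
ot = 53 / 8.0000 = 6.63 min

6.63


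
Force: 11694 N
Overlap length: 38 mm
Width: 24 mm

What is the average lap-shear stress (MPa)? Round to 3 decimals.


Average shear stress = F / (overlap * width)
= 11694 / (38 * 24)
= 12.822 MPa

12.822


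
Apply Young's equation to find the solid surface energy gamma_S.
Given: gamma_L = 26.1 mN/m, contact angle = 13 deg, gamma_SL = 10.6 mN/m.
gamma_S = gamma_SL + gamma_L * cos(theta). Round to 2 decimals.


theta_rad = 13 * pi/180 = 0.226893
gamma_S = 10.6 + 26.1 * cos(0.226893)
= 36.03 mN/m

36.03


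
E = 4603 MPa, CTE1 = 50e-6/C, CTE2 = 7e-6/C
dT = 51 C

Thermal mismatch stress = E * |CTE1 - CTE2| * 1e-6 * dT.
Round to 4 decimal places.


= 4603 * 43e-6 * 51
= 10.0944 MPa

10.0944


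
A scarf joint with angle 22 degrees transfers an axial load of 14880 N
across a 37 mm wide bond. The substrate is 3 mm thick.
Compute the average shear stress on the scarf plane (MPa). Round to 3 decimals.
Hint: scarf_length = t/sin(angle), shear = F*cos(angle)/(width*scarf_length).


scarf_length = 3 / sin(22 deg) = 8.0084 mm
cos(22 deg) = 0.927184
shear stress = 14880 * 0.927184 / (37 * 8.0084)
= 46.561 MPa

46.561


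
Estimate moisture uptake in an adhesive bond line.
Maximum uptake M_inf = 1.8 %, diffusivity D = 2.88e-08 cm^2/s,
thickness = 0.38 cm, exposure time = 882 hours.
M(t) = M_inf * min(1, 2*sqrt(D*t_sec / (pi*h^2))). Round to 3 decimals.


Convert time: 882 h = 3175200 s
ratio = min(1, 2*sqrt(2.88e-08*3175200/(pi*0.38^2)))
= 0.897952
M(t) = 1.8 * 0.897952 = 1.616%

1.616


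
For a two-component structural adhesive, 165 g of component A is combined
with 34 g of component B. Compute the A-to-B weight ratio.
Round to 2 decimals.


Weight ratio A:B = 165 / 34
= 4.85

4.85


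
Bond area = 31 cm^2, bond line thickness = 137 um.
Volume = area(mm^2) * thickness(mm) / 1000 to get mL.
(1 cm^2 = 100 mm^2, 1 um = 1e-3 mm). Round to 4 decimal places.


area_mm2 = 31 * 100 = 3100
blt_mm = 137 * 1e-3 = 0.137
vol_mm3 = 3100 * 0.137 = 424.7
vol_mL = 424.7 / 1000 = 0.4247 mL

0.4247


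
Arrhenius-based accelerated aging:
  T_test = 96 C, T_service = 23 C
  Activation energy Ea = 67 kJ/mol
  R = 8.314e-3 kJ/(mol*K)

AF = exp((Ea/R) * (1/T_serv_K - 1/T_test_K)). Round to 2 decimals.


T_test_K = 369.15, T_serv_K = 296.15
AF = exp((67/8.314e-3) * (1/296.15 - 1/369.15))
= 217.27

217.27


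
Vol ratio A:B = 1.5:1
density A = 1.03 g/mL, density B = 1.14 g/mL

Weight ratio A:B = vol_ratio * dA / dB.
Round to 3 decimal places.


Weight ratio = 1.5 * 1.03 / 1.14
= 1.355

1.355


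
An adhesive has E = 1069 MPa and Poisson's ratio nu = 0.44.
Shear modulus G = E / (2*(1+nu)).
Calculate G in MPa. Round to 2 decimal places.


G = 1069 / (2*(1+0.44))
= 1069 / 2.88
= 371.18 MPa

371.18


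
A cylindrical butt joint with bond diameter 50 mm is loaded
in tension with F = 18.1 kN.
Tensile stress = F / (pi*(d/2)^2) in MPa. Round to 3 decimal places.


Area = pi * (50/2)^2 = 1963.4954 mm^2
Stress = 18.1*1000 / 1963.4954
= 9.218 MPa

9.218


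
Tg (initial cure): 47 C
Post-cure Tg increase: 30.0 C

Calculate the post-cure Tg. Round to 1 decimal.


Post-cure Tg = 47 + 30.0 = 77.0 C

77.0


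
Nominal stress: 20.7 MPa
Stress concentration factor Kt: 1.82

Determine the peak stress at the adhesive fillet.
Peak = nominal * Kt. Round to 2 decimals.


Peak stress = 20.7 * 1.82
= 37.67 MPa

37.67


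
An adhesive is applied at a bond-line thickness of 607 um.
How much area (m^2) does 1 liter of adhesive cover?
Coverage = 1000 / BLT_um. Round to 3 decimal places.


Coverage = 1000 / 607 = 1.647 m^2

1.647


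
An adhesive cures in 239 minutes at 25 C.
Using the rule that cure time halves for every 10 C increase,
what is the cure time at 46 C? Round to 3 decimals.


Factor = 2^((46 - 25) / 10) = 4.2871
Cure time = 239 / 4.2871
= 55.749 minutes

55.749


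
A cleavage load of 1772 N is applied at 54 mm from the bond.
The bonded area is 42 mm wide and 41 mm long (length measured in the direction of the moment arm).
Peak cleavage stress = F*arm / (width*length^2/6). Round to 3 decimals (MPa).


Moment = 1772 * 54 = 95688 N*mm
Section modulus = 42 * 1681 / 6 = 70602 / 6 mm^3
Stress = 95688 / (70602 / 6) = 574128 / 70602
= 8.132 MPa

8.132


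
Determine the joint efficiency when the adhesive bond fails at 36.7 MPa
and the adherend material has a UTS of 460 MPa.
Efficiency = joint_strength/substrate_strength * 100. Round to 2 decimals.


Joint efficiency = 36.7 / 460 * 100
= 7.98%

7.98


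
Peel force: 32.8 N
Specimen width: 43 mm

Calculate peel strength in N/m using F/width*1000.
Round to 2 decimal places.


Peel strength = 32.8 / 43 * 1000 = 762.79 N/m

762.79


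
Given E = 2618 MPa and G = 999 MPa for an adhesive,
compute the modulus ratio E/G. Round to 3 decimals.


E/G ratio = 2618 / 999 = 2.621

2.621


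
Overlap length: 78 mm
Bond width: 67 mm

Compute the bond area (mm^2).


Bond area = 78 * 67 = 5226 mm^2

5226


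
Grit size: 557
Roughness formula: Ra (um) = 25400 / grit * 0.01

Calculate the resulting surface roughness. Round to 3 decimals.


Ra = 25400 / 557 * 0.01
= 0.456 um

0.456


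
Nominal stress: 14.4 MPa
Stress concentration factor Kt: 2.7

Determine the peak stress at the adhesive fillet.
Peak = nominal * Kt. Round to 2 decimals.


Peak stress = 14.4 * 2.7
= 38.88 MPa

38.88


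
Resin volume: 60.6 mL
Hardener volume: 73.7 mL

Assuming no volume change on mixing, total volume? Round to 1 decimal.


V_total = 60.6 + 73.7 = 134.3 mL

134.3


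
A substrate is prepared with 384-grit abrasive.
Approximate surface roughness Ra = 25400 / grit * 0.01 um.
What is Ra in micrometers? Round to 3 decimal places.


Ra = 25400 / 384 * 0.01 = 0.661 um

0.661


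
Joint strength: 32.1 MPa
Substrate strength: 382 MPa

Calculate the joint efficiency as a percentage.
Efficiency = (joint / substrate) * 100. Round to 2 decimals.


Efficiency = (32.1 / 382) * 100 = 8.40%

8.40


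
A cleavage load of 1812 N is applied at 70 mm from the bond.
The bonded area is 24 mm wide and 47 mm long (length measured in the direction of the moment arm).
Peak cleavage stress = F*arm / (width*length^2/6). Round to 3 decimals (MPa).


Moment = 1812 * 70 = 126840 N*mm
Section modulus = 24 * 2209 / 6 = 53016 / 6 mm^3
Stress = 126840 / (53016 / 6) = 761040 / 53016
= 14.355 MPa

14.355


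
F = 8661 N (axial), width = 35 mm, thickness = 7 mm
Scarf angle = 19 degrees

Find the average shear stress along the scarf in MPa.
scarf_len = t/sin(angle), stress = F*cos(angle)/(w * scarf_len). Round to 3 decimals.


scarf_len = 7/sin(19 deg) = 21.5009
cos(19 deg) = 0.945519
stress = 8661*0.945519/(35*21.5009) = 10.882 MPa

10.882


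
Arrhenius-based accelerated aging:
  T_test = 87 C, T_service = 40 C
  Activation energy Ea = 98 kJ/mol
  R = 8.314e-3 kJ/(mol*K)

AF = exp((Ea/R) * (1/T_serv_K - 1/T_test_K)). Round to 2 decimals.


T_test_K = 360.15, T_serv_K = 313.15
AF = exp((98/8.314e-3) * (1/313.15 - 1/360.15))
= 135.94

135.94


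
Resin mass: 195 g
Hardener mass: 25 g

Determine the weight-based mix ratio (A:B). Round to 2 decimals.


Ratio = 195 / 25 = 7.80

7.80


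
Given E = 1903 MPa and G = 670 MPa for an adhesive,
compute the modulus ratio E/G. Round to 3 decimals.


E/G ratio = 1903 / 670 = 2.840

2.840


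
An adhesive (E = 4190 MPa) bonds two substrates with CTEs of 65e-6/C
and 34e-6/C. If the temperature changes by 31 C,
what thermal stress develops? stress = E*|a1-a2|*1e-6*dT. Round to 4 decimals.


Stress = 4190 * |65 - 34| * 1e-6 * 31
= 4.0266 MPa

4.0266


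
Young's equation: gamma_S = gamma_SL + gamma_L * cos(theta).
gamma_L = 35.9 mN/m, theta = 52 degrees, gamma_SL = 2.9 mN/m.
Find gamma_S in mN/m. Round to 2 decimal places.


cos(52 deg) = 0.615661
gamma_S = 2.9 + 35.9 * 0.615661
= 25.00 mN/m

25.00


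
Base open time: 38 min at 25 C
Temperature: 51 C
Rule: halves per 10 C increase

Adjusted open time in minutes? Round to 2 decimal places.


Acceleration = 2^((51-25)/10) = 6.0629
Open time = 38 / 6.0629 = 6.27 min

6.27


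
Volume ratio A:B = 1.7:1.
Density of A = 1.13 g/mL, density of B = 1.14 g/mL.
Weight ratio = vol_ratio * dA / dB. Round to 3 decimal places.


Wt ratio = 1.7 * 1.13 / 1.14
= 1.685

1.685


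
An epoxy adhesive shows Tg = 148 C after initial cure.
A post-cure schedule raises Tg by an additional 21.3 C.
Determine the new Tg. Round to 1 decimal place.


New Tg = 148 + 21.3
= 169.3 C

169.3


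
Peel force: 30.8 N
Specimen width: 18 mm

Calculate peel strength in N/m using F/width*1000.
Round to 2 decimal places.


Peel strength = 30.8 / 18 * 1000 = 1711.11 N/m

1711.11


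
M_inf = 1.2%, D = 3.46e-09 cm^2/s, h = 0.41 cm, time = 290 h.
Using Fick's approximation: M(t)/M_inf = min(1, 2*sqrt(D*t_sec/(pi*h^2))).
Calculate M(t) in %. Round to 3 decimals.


t = 1044000 s
ratio = min(1, 2*sqrt(3.46e-09*1044000/(pi*0.1681)))
= 0.165409
M(t) = 1.2 * 0.165409 = 0.198%

0.198


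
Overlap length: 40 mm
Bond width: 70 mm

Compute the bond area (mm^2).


Bond area = 40 * 70 = 2800 mm^2

2800


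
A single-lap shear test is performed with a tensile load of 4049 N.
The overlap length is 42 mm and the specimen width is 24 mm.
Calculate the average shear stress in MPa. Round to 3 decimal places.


Shear stress = F / (overlap * width)
= 4049 / (42 * 24)
= 4049 / 1008
= 4.017 MPa

4.017


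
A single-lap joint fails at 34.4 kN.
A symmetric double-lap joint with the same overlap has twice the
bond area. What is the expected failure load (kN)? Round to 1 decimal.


Double-lap load = 2 * 34.4 = 68.8 kN

68.8


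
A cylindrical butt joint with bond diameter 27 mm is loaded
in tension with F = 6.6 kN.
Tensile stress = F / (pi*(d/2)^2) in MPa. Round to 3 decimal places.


Area = pi * (27/2)^2 = 572.5553 mm^2
Stress = 6.6*1000 / 572.5553
= 11.527 MPa

11.527


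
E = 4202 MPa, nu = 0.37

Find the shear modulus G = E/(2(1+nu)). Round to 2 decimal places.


G = 4202 / (2 * 1.37)
= 1533.58 MPa

1533.58


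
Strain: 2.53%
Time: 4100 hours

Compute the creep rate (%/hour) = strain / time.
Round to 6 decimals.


Creep rate = 2.53 / 4100
= 0.000617 %/h

0.000617


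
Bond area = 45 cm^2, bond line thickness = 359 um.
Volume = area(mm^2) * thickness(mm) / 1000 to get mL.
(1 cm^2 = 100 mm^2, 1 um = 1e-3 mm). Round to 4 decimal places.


area_mm2 = 45 * 100 = 4500
blt_mm = 359 * 1e-3 = 0.359
vol_mm3 = 4500 * 0.359 = 1615.5
vol_mL = 1615.5 / 1000 = 1.6155 mL

1.6155
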